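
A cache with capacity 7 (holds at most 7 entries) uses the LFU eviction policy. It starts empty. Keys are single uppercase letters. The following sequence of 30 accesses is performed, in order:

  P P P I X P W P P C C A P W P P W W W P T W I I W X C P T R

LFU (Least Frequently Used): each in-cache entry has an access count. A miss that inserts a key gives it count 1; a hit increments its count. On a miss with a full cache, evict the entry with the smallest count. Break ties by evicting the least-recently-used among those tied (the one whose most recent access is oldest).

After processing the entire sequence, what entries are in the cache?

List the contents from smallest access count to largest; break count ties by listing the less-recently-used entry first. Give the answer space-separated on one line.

Answer: R X T I C W P

Derivation:
LFU simulation (capacity=7):
  1. access P: MISS. Cache: [P(c=1)]
  2. access P: HIT, count now 2. Cache: [P(c=2)]
  3. access P: HIT, count now 3. Cache: [P(c=3)]
  4. access I: MISS. Cache: [I(c=1) P(c=3)]
  5. access X: MISS. Cache: [I(c=1) X(c=1) P(c=3)]
  6. access P: HIT, count now 4. Cache: [I(c=1) X(c=1) P(c=4)]
  7. access W: MISS. Cache: [I(c=1) X(c=1) W(c=1) P(c=4)]
  8. access P: HIT, count now 5. Cache: [I(c=1) X(c=1) W(c=1) P(c=5)]
  9. access P: HIT, count now 6. Cache: [I(c=1) X(c=1) W(c=1) P(c=6)]
  10. access C: MISS. Cache: [I(c=1) X(c=1) W(c=1) C(c=1) P(c=6)]
  11. access C: HIT, count now 2. Cache: [I(c=1) X(c=1) W(c=1) C(c=2) P(c=6)]
  12. access A: MISS. Cache: [I(c=1) X(c=1) W(c=1) A(c=1) C(c=2) P(c=6)]
  13. access P: HIT, count now 7. Cache: [I(c=1) X(c=1) W(c=1) A(c=1) C(c=2) P(c=7)]
  14. access W: HIT, count now 2. Cache: [I(c=1) X(c=1) A(c=1) C(c=2) W(c=2) P(c=7)]
  15. access P: HIT, count now 8. Cache: [I(c=1) X(c=1) A(c=1) C(c=2) W(c=2) P(c=8)]
  16. access P: HIT, count now 9. Cache: [I(c=1) X(c=1) A(c=1) C(c=2) W(c=2) P(c=9)]
  17. access W: HIT, count now 3. Cache: [I(c=1) X(c=1) A(c=1) C(c=2) W(c=3) P(c=9)]
  18. access W: HIT, count now 4. Cache: [I(c=1) X(c=1) A(c=1) C(c=2) W(c=4) P(c=9)]
  19. access W: HIT, count now 5. Cache: [I(c=1) X(c=1) A(c=1) C(c=2) W(c=5) P(c=9)]
  20. access P: HIT, count now 10. Cache: [I(c=1) X(c=1) A(c=1) C(c=2) W(c=5) P(c=10)]
  21. access T: MISS. Cache: [I(c=1) X(c=1) A(c=1) T(c=1) C(c=2) W(c=5) P(c=10)]
  22. access W: HIT, count now 6. Cache: [I(c=1) X(c=1) A(c=1) T(c=1) C(c=2) W(c=6) P(c=10)]
  23. access I: HIT, count now 2. Cache: [X(c=1) A(c=1) T(c=1) C(c=2) I(c=2) W(c=6) P(c=10)]
  24. access I: HIT, count now 3. Cache: [X(c=1) A(c=1) T(c=1) C(c=2) I(c=3) W(c=6) P(c=10)]
  25. access W: HIT, count now 7. Cache: [X(c=1) A(c=1) T(c=1) C(c=2) I(c=3) W(c=7) P(c=10)]
  26. access X: HIT, count now 2. Cache: [A(c=1) T(c=1) C(c=2) X(c=2) I(c=3) W(c=7) P(c=10)]
  27. access C: HIT, count now 3. Cache: [A(c=1) T(c=1) X(c=2) I(c=3) C(c=3) W(c=7) P(c=10)]
  28. access P: HIT, count now 11. Cache: [A(c=1) T(c=1) X(c=2) I(c=3) C(c=3) W(c=7) P(c=11)]
  29. access T: HIT, count now 2. Cache: [A(c=1) X(c=2) T(c=2) I(c=3) C(c=3) W(c=7) P(c=11)]
  30. access R: MISS, evict A(c=1). Cache: [R(c=1) X(c=2) T(c=2) I(c=3) C(c=3) W(c=7) P(c=11)]
Total: 22 hits, 8 misses, 1 evictions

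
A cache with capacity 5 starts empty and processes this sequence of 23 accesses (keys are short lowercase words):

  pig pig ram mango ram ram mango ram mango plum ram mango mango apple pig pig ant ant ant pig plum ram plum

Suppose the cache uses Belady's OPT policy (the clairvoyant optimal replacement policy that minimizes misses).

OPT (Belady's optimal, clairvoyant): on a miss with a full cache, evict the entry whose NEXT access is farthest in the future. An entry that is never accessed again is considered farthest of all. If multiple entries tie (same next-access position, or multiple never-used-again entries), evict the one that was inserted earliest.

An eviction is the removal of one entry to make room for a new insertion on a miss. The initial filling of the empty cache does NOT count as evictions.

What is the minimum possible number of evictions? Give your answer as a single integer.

Answer: 1

Derivation:
OPT (Belady) simulation (capacity=5):
  1. access pig: MISS. Cache: [pig]
  2. access pig: HIT. Next use of pig: step 15. Cache: [pig]
  3. access ram: MISS. Cache: [pig ram]
  4. access mango: MISS. Cache: [pig ram mango]
  5. access ram: HIT. Next use of ram: step 6. Cache: [pig ram mango]
  6. access ram: HIT. Next use of ram: step 8. Cache: [pig ram mango]
  7. access mango: HIT. Next use of mango: step 9. Cache: [pig ram mango]
  8. access ram: HIT. Next use of ram: step 11. Cache: [pig ram mango]
  9. access mango: HIT. Next use of mango: step 12. Cache: [pig ram mango]
  10. access plum: MISS. Cache: [pig ram mango plum]
  11. access ram: HIT. Next use of ram: step 22. Cache: [pig ram mango plum]
  12. access mango: HIT. Next use of mango: step 13. Cache: [pig ram mango plum]
  13. access mango: HIT. Next use of mango: never. Cache: [pig ram mango plum]
  14. access apple: MISS. Cache: [pig ram mango plum apple]
  15. access pig: HIT. Next use of pig: step 16. Cache: [pig ram mango plum apple]
  16. access pig: HIT. Next use of pig: step 20. Cache: [pig ram mango plum apple]
  17. access ant: MISS, evict mango (next use: never). Cache: [pig ram plum apple ant]
  18. access ant: HIT. Next use of ant: step 19. Cache: [pig ram plum apple ant]
  19. access ant: HIT. Next use of ant: never. Cache: [pig ram plum apple ant]
  20. access pig: HIT. Next use of pig: never. Cache: [pig ram plum apple ant]
  21. access plum: HIT. Next use of plum: step 23. Cache: [pig ram plum apple ant]
  22. access ram: HIT. Next use of ram: never. Cache: [pig ram plum apple ant]
  23. access plum: HIT. Next use of plum: never. Cache: [pig ram plum apple ant]
Total: 17 hits, 6 misses, 1 evictions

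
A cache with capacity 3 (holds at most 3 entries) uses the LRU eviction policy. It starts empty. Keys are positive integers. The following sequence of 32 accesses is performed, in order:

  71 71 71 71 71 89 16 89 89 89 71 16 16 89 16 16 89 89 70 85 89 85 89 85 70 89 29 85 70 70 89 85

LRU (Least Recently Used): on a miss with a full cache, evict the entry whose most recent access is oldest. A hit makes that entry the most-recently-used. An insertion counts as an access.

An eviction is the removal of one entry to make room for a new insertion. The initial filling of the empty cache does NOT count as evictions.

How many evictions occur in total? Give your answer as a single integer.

Answer: 6

Derivation:
LRU simulation (capacity=3):
  1. access 71: MISS. Cache (LRU->MRU): [71]
  2. access 71: HIT. Cache (LRU->MRU): [71]
  3. access 71: HIT. Cache (LRU->MRU): [71]
  4. access 71: HIT. Cache (LRU->MRU): [71]
  5. access 71: HIT. Cache (LRU->MRU): [71]
  6. access 89: MISS. Cache (LRU->MRU): [71 89]
  7. access 16: MISS. Cache (LRU->MRU): [71 89 16]
  8. access 89: HIT. Cache (LRU->MRU): [71 16 89]
  9. access 89: HIT. Cache (LRU->MRU): [71 16 89]
  10. access 89: HIT. Cache (LRU->MRU): [71 16 89]
  11. access 71: HIT. Cache (LRU->MRU): [16 89 71]
  12. access 16: HIT. Cache (LRU->MRU): [89 71 16]
  13. access 16: HIT. Cache (LRU->MRU): [89 71 16]
  14. access 89: HIT. Cache (LRU->MRU): [71 16 89]
  15. access 16: HIT. Cache (LRU->MRU): [71 89 16]
  16. access 16: HIT. Cache (LRU->MRU): [71 89 16]
  17. access 89: HIT. Cache (LRU->MRU): [71 16 89]
  18. access 89: HIT. Cache (LRU->MRU): [71 16 89]
  19. access 70: MISS, evict 71. Cache (LRU->MRU): [16 89 70]
  20. access 85: MISS, evict 16. Cache (LRU->MRU): [89 70 85]
  21. access 89: HIT. Cache (LRU->MRU): [70 85 89]
  22. access 85: HIT. Cache (LRU->MRU): [70 89 85]
  23. access 89: HIT. Cache (LRU->MRU): [70 85 89]
  24. access 85: HIT. Cache (LRU->MRU): [70 89 85]
  25. access 70: HIT. Cache (LRU->MRU): [89 85 70]
  26. access 89: HIT. Cache (LRU->MRU): [85 70 89]
  27. access 29: MISS, evict 85. Cache (LRU->MRU): [70 89 29]
  28. access 85: MISS, evict 70. Cache (LRU->MRU): [89 29 85]
  29. access 70: MISS, evict 89. Cache (LRU->MRU): [29 85 70]
  30. access 70: HIT. Cache (LRU->MRU): [29 85 70]
  31. access 89: MISS, evict 29. Cache (LRU->MRU): [85 70 89]
  32. access 85: HIT. Cache (LRU->MRU): [70 89 85]
Total: 23 hits, 9 misses, 6 evictions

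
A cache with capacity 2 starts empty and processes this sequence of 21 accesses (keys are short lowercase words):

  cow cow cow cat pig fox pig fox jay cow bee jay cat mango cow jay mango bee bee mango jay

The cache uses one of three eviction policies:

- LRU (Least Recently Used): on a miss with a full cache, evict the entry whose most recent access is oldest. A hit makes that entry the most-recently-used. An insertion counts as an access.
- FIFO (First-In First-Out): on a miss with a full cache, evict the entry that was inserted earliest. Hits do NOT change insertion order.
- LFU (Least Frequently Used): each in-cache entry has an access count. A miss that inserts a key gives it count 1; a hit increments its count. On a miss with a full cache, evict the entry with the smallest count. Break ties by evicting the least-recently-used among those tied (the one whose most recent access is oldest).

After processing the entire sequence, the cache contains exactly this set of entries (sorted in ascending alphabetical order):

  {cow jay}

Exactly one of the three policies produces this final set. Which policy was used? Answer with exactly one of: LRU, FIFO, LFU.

Simulating under each policy and comparing final sets:
  LRU: final set = {jay mango} -> differs
  FIFO: final set = {bee jay} -> differs
  LFU: final set = {cow jay} -> MATCHES target
Only LFU produces the target set.

Answer: LFU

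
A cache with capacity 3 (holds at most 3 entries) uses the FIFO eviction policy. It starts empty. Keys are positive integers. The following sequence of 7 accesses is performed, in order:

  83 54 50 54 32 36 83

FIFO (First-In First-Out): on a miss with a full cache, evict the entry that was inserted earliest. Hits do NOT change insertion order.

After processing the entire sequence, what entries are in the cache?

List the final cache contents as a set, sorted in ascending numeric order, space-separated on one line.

FIFO simulation (capacity=3):
  1. access 83: MISS. Cache (old->new): [83]
  2. access 54: MISS. Cache (old->new): [83 54]
  3. access 50: MISS. Cache (old->new): [83 54 50]
  4. access 54: HIT. Cache (old->new): [83 54 50]
  5. access 32: MISS, evict 83. Cache (old->new): [54 50 32]
  6. access 36: MISS, evict 54. Cache (old->new): [50 32 36]
  7. access 83: MISS, evict 50. Cache (old->new): [32 36 83]
Total: 1 hits, 6 misses, 3 evictions

Answer: 32 36 83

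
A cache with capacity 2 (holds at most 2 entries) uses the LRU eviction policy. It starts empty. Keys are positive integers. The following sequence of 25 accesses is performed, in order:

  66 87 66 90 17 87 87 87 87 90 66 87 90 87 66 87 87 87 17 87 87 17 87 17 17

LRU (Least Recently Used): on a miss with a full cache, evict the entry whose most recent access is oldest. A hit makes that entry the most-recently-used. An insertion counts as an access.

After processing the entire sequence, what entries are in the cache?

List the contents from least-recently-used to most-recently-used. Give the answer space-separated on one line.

LRU simulation (capacity=2):
  1. access 66: MISS. Cache (LRU->MRU): [66]
  2. access 87: MISS. Cache (LRU->MRU): [66 87]
  3. access 66: HIT. Cache (LRU->MRU): [87 66]
  4. access 90: MISS, evict 87. Cache (LRU->MRU): [66 90]
  5. access 17: MISS, evict 66. Cache (LRU->MRU): [90 17]
  6. access 87: MISS, evict 90. Cache (LRU->MRU): [17 87]
  7. access 87: HIT. Cache (LRU->MRU): [17 87]
  8. access 87: HIT. Cache (LRU->MRU): [17 87]
  9. access 87: HIT. Cache (LRU->MRU): [17 87]
  10. access 90: MISS, evict 17. Cache (LRU->MRU): [87 90]
  11. access 66: MISS, evict 87. Cache (LRU->MRU): [90 66]
  12. access 87: MISS, evict 90. Cache (LRU->MRU): [66 87]
  13. access 90: MISS, evict 66. Cache (LRU->MRU): [87 90]
  14. access 87: HIT. Cache (LRU->MRU): [90 87]
  15. access 66: MISS, evict 90. Cache (LRU->MRU): [87 66]
  16. access 87: HIT. Cache (LRU->MRU): [66 87]
  17. access 87: HIT. Cache (LRU->MRU): [66 87]
  18. access 87: HIT. Cache (LRU->MRU): [66 87]
  19. access 17: MISS, evict 66. Cache (LRU->MRU): [87 17]
  20. access 87: HIT. Cache (LRU->MRU): [17 87]
  21. access 87: HIT. Cache (LRU->MRU): [17 87]
  22. access 17: HIT. Cache (LRU->MRU): [87 17]
  23. access 87: HIT. Cache (LRU->MRU): [17 87]
  24. access 17: HIT. Cache (LRU->MRU): [87 17]
  25. access 17: HIT. Cache (LRU->MRU): [87 17]
Total: 14 hits, 11 misses, 9 evictions

Answer: 87 17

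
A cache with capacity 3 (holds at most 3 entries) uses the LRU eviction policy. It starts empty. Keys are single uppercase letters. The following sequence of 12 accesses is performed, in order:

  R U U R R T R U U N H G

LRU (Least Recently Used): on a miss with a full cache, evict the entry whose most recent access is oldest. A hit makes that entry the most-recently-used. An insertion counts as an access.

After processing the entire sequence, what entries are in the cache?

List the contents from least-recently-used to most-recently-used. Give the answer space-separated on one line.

Answer: N H G

Derivation:
LRU simulation (capacity=3):
  1. access R: MISS. Cache (LRU->MRU): [R]
  2. access U: MISS. Cache (LRU->MRU): [R U]
  3. access U: HIT. Cache (LRU->MRU): [R U]
  4. access R: HIT. Cache (LRU->MRU): [U R]
  5. access R: HIT. Cache (LRU->MRU): [U R]
  6. access T: MISS. Cache (LRU->MRU): [U R T]
  7. access R: HIT. Cache (LRU->MRU): [U T R]
  8. access U: HIT. Cache (LRU->MRU): [T R U]
  9. access U: HIT. Cache (LRU->MRU): [T R U]
  10. access N: MISS, evict T. Cache (LRU->MRU): [R U N]
  11. access H: MISS, evict R. Cache (LRU->MRU): [U N H]
  12. access G: MISS, evict U. Cache (LRU->MRU): [N H G]
Total: 6 hits, 6 misses, 3 evictions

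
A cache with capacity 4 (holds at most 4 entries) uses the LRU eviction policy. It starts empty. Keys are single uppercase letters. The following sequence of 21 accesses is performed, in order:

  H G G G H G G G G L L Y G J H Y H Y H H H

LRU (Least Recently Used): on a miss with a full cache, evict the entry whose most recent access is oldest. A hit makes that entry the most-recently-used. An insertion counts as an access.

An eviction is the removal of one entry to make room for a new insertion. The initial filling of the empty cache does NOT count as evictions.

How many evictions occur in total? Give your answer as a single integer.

Answer: 2

Derivation:
LRU simulation (capacity=4):
  1. access H: MISS. Cache (LRU->MRU): [H]
  2. access G: MISS. Cache (LRU->MRU): [H G]
  3. access G: HIT. Cache (LRU->MRU): [H G]
  4. access G: HIT. Cache (LRU->MRU): [H G]
  5. access H: HIT. Cache (LRU->MRU): [G H]
  6. access G: HIT. Cache (LRU->MRU): [H G]
  7. access G: HIT. Cache (LRU->MRU): [H G]
  8. access G: HIT. Cache (LRU->MRU): [H G]
  9. access G: HIT. Cache (LRU->MRU): [H G]
  10. access L: MISS. Cache (LRU->MRU): [H G L]
  11. access L: HIT. Cache (LRU->MRU): [H G L]
  12. access Y: MISS. Cache (LRU->MRU): [H G L Y]
  13. access G: HIT. Cache (LRU->MRU): [H L Y G]
  14. access J: MISS, evict H. Cache (LRU->MRU): [L Y G J]
  15. access H: MISS, evict L. Cache (LRU->MRU): [Y G J H]
  16. access Y: HIT. Cache (LRU->MRU): [G J H Y]
  17. access H: HIT. Cache (LRU->MRU): [G J Y H]
  18. access Y: HIT. Cache (LRU->MRU): [G J H Y]
  19. access H: HIT. Cache (LRU->MRU): [G J Y H]
  20. access H: HIT. Cache (LRU->MRU): [G J Y H]
  21. access H: HIT. Cache (LRU->MRU): [G J Y H]
Total: 15 hits, 6 misses, 2 evictions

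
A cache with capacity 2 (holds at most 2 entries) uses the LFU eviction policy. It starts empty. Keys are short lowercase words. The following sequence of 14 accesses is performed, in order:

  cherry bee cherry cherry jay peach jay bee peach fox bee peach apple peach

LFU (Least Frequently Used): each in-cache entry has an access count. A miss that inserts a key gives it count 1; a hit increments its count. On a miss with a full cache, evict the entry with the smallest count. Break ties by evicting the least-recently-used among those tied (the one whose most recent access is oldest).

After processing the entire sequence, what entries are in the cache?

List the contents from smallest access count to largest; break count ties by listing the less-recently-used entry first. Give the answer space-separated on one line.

Answer: peach cherry

Derivation:
LFU simulation (capacity=2):
  1. access cherry: MISS. Cache: [cherry(c=1)]
  2. access bee: MISS. Cache: [cherry(c=1) bee(c=1)]
  3. access cherry: HIT, count now 2. Cache: [bee(c=1) cherry(c=2)]
  4. access cherry: HIT, count now 3. Cache: [bee(c=1) cherry(c=3)]
  5. access jay: MISS, evict bee(c=1). Cache: [jay(c=1) cherry(c=3)]
  6. access peach: MISS, evict jay(c=1). Cache: [peach(c=1) cherry(c=3)]
  7. access jay: MISS, evict peach(c=1). Cache: [jay(c=1) cherry(c=3)]
  8. access bee: MISS, evict jay(c=1). Cache: [bee(c=1) cherry(c=3)]
  9. access peach: MISS, evict bee(c=1). Cache: [peach(c=1) cherry(c=3)]
  10. access fox: MISS, evict peach(c=1). Cache: [fox(c=1) cherry(c=3)]
  11. access bee: MISS, evict fox(c=1). Cache: [bee(c=1) cherry(c=3)]
  12. access peach: MISS, evict bee(c=1). Cache: [peach(c=1) cherry(c=3)]
  13. access apple: MISS, evict peach(c=1). Cache: [apple(c=1) cherry(c=3)]
  14. access peach: MISS, evict apple(c=1). Cache: [peach(c=1) cherry(c=3)]
Total: 2 hits, 12 misses, 10 evictions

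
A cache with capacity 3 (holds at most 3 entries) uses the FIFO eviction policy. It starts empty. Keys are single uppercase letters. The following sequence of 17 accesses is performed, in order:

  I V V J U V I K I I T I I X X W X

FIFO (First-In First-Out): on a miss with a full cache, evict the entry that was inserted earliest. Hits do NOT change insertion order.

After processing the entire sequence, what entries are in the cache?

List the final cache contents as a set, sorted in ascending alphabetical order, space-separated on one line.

Answer: T W X

Derivation:
FIFO simulation (capacity=3):
  1. access I: MISS. Cache (old->new): [I]
  2. access V: MISS. Cache (old->new): [I V]
  3. access V: HIT. Cache (old->new): [I V]
  4. access J: MISS. Cache (old->new): [I V J]
  5. access U: MISS, evict I. Cache (old->new): [V J U]
  6. access V: HIT. Cache (old->new): [V J U]
  7. access I: MISS, evict V. Cache (old->new): [J U I]
  8. access K: MISS, evict J. Cache (old->new): [U I K]
  9. access I: HIT. Cache (old->new): [U I K]
  10. access I: HIT. Cache (old->new): [U I K]
  11. access T: MISS, evict U. Cache (old->new): [I K T]
  12. access I: HIT. Cache (old->new): [I K T]
  13. access I: HIT. Cache (old->new): [I K T]
  14. access X: MISS, evict I. Cache (old->new): [K T X]
  15. access X: HIT. Cache (old->new): [K T X]
  16. access W: MISS, evict K. Cache (old->new): [T X W]
  17. access X: HIT. Cache (old->new): [T X W]
Total: 8 hits, 9 misses, 6 evictions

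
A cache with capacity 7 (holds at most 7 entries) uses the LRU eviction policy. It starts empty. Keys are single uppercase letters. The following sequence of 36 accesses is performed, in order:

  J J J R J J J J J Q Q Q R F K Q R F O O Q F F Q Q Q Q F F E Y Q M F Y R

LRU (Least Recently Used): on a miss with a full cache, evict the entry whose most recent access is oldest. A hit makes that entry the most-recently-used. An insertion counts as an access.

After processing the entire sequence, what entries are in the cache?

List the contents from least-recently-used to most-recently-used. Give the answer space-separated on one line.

Answer: O E Q M F Y R

Derivation:
LRU simulation (capacity=7):
  1. access J: MISS. Cache (LRU->MRU): [J]
  2. access J: HIT. Cache (LRU->MRU): [J]
  3. access J: HIT. Cache (LRU->MRU): [J]
  4. access R: MISS. Cache (LRU->MRU): [J R]
  5. access J: HIT. Cache (LRU->MRU): [R J]
  6. access J: HIT. Cache (LRU->MRU): [R J]
  7. access J: HIT. Cache (LRU->MRU): [R J]
  8. access J: HIT. Cache (LRU->MRU): [R J]
  9. access J: HIT. Cache (LRU->MRU): [R J]
  10. access Q: MISS. Cache (LRU->MRU): [R J Q]
  11. access Q: HIT. Cache (LRU->MRU): [R J Q]
  12. access Q: HIT. Cache (LRU->MRU): [R J Q]
  13. access R: HIT. Cache (LRU->MRU): [J Q R]
  14. access F: MISS. Cache (LRU->MRU): [J Q R F]
  15. access K: MISS. Cache (LRU->MRU): [J Q R F K]
  16. access Q: HIT. Cache (LRU->MRU): [J R F K Q]
  17. access R: HIT. Cache (LRU->MRU): [J F K Q R]
  18. access F: HIT. Cache (LRU->MRU): [J K Q R F]
  19. access O: MISS. Cache (LRU->MRU): [J K Q R F O]
  20. access O: HIT. Cache (LRU->MRU): [J K Q R F O]
  21. access Q: HIT. Cache (LRU->MRU): [J K R F O Q]
  22. access F: HIT. Cache (LRU->MRU): [J K R O Q F]
  23. access F: HIT. Cache (LRU->MRU): [J K R O Q F]
  24. access Q: HIT. Cache (LRU->MRU): [J K R O F Q]
  25. access Q: HIT. Cache (LRU->MRU): [J K R O F Q]
  26. access Q: HIT. Cache (LRU->MRU): [J K R O F Q]
  27. access Q: HIT. Cache (LRU->MRU): [J K R O F Q]
  28. access F: HIT. Cache (LRU->MRU): [J K R O Q F]
  29. access F: HIT. Cache (LRU->MRU): [J K R O Q F]
  30. access E: MISS. Cache (LRU->MRU): [J K R O Q F E]
  31. access Y: MISS, evict J. Cache (LRU->MRU): [K R O Q F E Y]
  32. access Q: HIT. Cache (LRU->MRU): [K R O F E Y Q]
  33. access M: MISS, evict K. Cache (LRU->MRU): [R O F E Y Q M]
  34. access F: HIT. Cache (LRU->MRU): [R O E Y Q M F]
  35. access Y: HIT. Cache (LRU->MRU): [R O E Q M F Y]
  36. access R: HIT. Cache (LRU->MRU): [O E Q M F Y R]
Total: 27 hits, 9 misses, 2 evictions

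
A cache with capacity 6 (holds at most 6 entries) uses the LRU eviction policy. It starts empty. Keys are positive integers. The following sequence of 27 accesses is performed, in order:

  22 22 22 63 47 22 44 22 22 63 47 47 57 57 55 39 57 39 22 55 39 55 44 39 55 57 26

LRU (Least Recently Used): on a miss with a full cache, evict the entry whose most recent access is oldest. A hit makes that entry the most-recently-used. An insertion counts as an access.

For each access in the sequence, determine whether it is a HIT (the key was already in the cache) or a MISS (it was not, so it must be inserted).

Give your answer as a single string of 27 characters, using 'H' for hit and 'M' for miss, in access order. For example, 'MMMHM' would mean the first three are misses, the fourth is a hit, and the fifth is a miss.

Answer: MHHMMHMHHHHHMHMMHHHHHHMHHHM

Derivation:
LRU simulation (capacity=6):
  1. access 22: MISS. Cache (LRU->MRU): [22]
  2. access 22: HIT. Cache (LRU->MRU): [22]
  3. access 22: HIT. Cache (LRU->MRU): [22]
  4. access 63: MISS. Cache (LRU->MRU): [22 63]
  5. access 47: MISS. Cache (LRU->MRU): [22 63 47]
  6. access 22: HIT. Cache (LRU->MRU): [63 47 22]
  7. access 44: MISS. Cache (LRU->MRU): [63 47 22 44]
  8. access 22: HIT. Cache (LRU->MRU): [63 47 44 22]
  9. access 22: HIT. Cache (LRU->MRU): [63 47 44 22]
  10. access 63: HIT. Cache (LRU->MRU): [47 44 22 63]
  11. access 47: HIT. Cache (LRU->MRU): [44 22 63 47]
  12. access 47: HIT. Cache (LRU->MRU): [44 22 63 47]
  13. access 57: MISS. Cache (LRU->MRU): [44 22 63 47 57]
  14. access 57: HIT. Cache (LRU->MRU): [44 22 63 47 57]
  15. access 55: MISS. Cache (LRU->MRU): [44 22 63 47 57 55]
  16. access 39: MISS, evict 44. Cache (LRU->MRU): [22 63 47 57 55 39]
  17. access 57: HIT. Cache (LRU->MRU): [22 63 47 55 39 57]
  18. access 39: HIT. Cache (LRU->MRU): [22 63 47 55 57 39]
  19. access 22: HIT. Cache (LRU->MRU): [63 47 55 57 39 22]
  20. access 55: HIT. Cache (LRU->MRU): [63 47 57 39 22 55]
  21. access 39: HIT. Cache (LRU->MRU): [63 47 57 22 55 39]
  22. access 55: HIT. Cache (LRU->MRU): [63 47 57 22 39 55]
  23. access 44: MISS, evict 63. Cache (LRU->MRU): [47 57 22 39 55 44]
  24. access 39: HIT. Cache (LRU->MRU): [47 57 22 55 44 39]
  25. access 55: HIT. Cache (LRU->MRU): [47 57 22 44 39 55]
  26. access 57: HIT. Cache (LRU->MRU): [47 22 44 39 55 57]
  27. access 26: MISS, evict 47. Cache (LRU->MRU): [22 44 39 55 57 26]
Total: 18 hits, 9 misses, 3 evictions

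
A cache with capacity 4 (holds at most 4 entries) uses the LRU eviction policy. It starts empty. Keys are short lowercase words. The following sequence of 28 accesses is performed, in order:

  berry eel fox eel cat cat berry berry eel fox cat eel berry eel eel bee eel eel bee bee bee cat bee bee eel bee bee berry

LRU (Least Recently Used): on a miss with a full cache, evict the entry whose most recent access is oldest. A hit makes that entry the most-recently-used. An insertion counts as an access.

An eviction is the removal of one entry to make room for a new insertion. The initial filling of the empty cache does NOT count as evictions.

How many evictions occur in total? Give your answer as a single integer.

LRU simulation (capacity=4):
  1. access berry: MISS. Cache (LRU->MRU): [berry]
  2. access eel: MISS. Cache (LRU->MRU): [berry eel]
  3. access fox: MISS. Cache (LRU->MRU): [berry eel fox]
  4. access eel: HIT. Cache (LRU->MRU): [berry fox eel]
  5. access cat: MISS. Cache (LRU->MRU): [berry fox eel cat]
  6. access cat: HIT. Cache (LRU->MRU): [berry fox eel cat]
  7. access berry: HIT. Cache (LRU->MRU): [fox eel cat berry]
  8. access berry: HIT. Cache (LRU->MRU): [fox eel cat berry]
  9. access eel: HIT. Cache (LRU->MRU): [fox cat berry eel]
  10. access fox: HIT. Cache (LRU->MRU): [cat berry eel fox]
  11. access cat: HIT. Cache (LRU->MRU): [berry eel fox cat]
  12. access eel: HIT. Cache (LRU->MRU): [berry fox cat eel]
  13. access berry: HIT. Cache (LRU->MRU): [fox cat eel berry]
  14. access eel: HIT. Cache (LRU->MRU): [fox cat berry eel]
  15. access eel: HIT. Cache (LRU->MRU): [fox cat berry eel]
  16. access bee: MISS, evict fox. Cache (LRU->MRU): [cat berry eel bee]
  17. access eel: HIT. Cache (LRU->MRU): [cat berry bee eel]
  18. access eel: HIT. Cache (LRU->MRU): [cat berry bee eel]
  19. access bee: HIT. Cache (LRU->MRU): [cat berry eel bee]
  20. access bee: HIT. Cache (LRU->MRU): [cat berry eel bee]
  21. access bee: HIT. Cache (LRU->MRU): [cat berry eel bee]
  22. access cat: HIT. Cache (LRU->MRU): [berry eel bee cat]
  23. access bee: HIT. Cache (LRU->MRU): [berry eel cat bee]
  24. access bee: HIT. Cache (LRU->MRU): [berry eel cat bee]
  25. access eel: HIT. Cache (LRU->MRU): [berry cat bee eel]
  26. access bee: HIT. Cache (LRU->MRU): [berry cat eel bee]
  27. access bee: HIT. Cache (LRU->MRU): [berry cat eel bee]
  28. access berry: HIT. Cache (LRU->MRU): [cat eel bee berry]
Total: 23 hits, 5 misses, 1 evictions

Answer: 1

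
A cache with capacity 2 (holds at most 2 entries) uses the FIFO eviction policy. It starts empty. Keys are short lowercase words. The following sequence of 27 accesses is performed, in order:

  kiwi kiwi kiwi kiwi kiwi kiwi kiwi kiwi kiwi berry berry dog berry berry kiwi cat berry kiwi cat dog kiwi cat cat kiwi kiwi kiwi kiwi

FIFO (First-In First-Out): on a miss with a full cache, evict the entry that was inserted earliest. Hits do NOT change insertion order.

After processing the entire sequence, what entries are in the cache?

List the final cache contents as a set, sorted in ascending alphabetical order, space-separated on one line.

Answer: cat kiwi

Derivation:
FIFO simulation (capacity=2):
  1. access kiwi: MISS. Cache (old->new): [kiwi]
  2. access kiwi: HIT. Cache (old->new): [kiwi]
  3. access kiwi: HIT. Cache (old->new): [kiwi]
  4. access kiwi: HIT. Cache (old->new): [kiwi]
  5. access kiwi: HIT. Cache (old->new): [kiwi]
  6. access kiwi: HIT. Cache (old->new): [kiwi]
  7. access kiwi: HIT. Cache (old->new): [kiwi]
  8. access kiwi: HIT. Cache (old->new): [kiwi]
  9. access kiwi: HIT. Cache (old->new): [kiwi]
  10. access berry: MISS. Cache (old->new): [kiwi berry]
  11. access berry: HIT. Cache (old->new): [kiwi berry]
  12. access dog: MISS, evict kiwi. Cache (old->new): [berry dog]
  13. access berry: HIT. Cache (old->new): [berry dog]
  14. access berry: HIT. Cache (old->new): [berry dog]
  15. access kiwi: MISS, evict berry. Cache (old->new): [dog kiwi]
  16. access cat: MISS, evict dog. Cache (old->new): [kiwi cat]
  17. access berry: MISS, evict kiwi. Cache (old->new): [cat berry]
  18. access kiwi: MISS, evict cat. Cache (old->new): [berry kiwi]
  19. access cat: MISS, evict berry. Cache (old->new): [kiwi cat]
  20. access dog: MISS, evict kiwi. Cache (old->new): [cat dog]
  21. access kiwi: MISS, evict cat. Cache (old->new): [dog kiwi]
  22. access cat: MISS, evict dog. Cache (old->new): [kiwi cat]
  23. access cat: HIT. Cache (old->new): [kiwi cat]
  24. access kiwi: HIT. Cache (old->new): [kiwi cat]
  25. access kiwi: HIT. Cache (old->new): [kiwi cat]
  26. access kiwi: HIT. Cache (old->new): [kiwi cat]
  27. access kiwi: HIT. Cache (old->new): [kiwi cat]
Total: 16 hits, 11 misses, 9 evictions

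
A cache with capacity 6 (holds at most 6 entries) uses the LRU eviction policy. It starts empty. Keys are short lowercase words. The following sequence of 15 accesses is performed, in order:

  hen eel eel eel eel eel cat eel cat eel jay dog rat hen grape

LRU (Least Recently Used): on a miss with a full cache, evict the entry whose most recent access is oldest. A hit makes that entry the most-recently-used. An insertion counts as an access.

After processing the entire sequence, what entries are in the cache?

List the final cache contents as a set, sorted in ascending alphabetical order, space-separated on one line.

LRU simulation (capacity=6):
  1. access hen: MISS. Cache (LRU->MRU): [hen]
  2. access eel: MISS. Cache (LRU->MRU): [hen eel]
  3. access eel: HIT. Cache (LRU->MRU): [hen eel]
  4. access eel: HIT. Cache (LRU->MRU): [hen eel]
  5. access eel: HIT. Cache (LRU->MRU): [hen eel]
  6. access eel: HIT. Cache (LRU->MRU): [hen eel]
  7. access cat: MISS. Cache (LRU->MRU): [hen eel cat]
  8. access eel: HIT. Cache (LRU->MRU): [hen cat eel]
  9. access cat: HIT. Cache (LRU->MRU): [hen eel cat]
  10. access eel: HIT. Cache (LRU->MRU): [hen cat eel]
  11. access jay: MISS. Cache (LRU->MRU): [hen cat eel jay]
  12. access dog: MISS. Cache (LRU->MRU): [hen cat eel jay dog]
  13. access rat: MISS. Cache (LRU->MRU): [hen cat eel jay dog rat]
  14. access hen: HIT. Cache (LRU->MRU): [cat eel jay dog rat hen]
  15. access grape: MISS, evict cat. Cache (LRU->MRU): [eel jay dog rat hen grape]
Total: 8 hits, 7 misses, 1 evictions

Answer: dog eel grape hen jay rat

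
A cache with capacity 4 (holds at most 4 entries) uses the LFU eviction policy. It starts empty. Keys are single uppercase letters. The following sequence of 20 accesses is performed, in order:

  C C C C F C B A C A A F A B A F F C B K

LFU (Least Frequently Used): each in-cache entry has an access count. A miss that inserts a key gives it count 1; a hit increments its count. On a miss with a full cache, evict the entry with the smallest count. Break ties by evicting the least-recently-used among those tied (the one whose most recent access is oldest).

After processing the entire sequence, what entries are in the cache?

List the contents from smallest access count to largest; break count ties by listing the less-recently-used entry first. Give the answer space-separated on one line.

LFU simulation (capacity=4):
  1. access C: MISS. Cache: [C(c=1)]
  2. access C: HIT, count now 2. Cache: [C(c=2)]
  3. access C: HIT, count now 3. Cache: [C(c=3)]
  4. access C: HIT, count now 4. Cache: [C(c=4)]
  5. access F: MISS. Cache: [F(c=1) C(c=4)]
  6. access C: HIT, count now 5. Cache: [F(c=1) C(c=5)]
  7. access B: MISS. Cache: [F(c=1) B(c=1) C(c=5)]
  8. access A: MISS. Cache: [F(c=1) B(c=1) A(c=1) C(c=5)]
  9. access C: HIT, count now 6. Cache: [F(c=1) B(c=1) A(c=1) C(c=6)]
  10. access A: HIT, count now 2. Cache: [F(c=1) B(c=1) A(c=2) C(c=6)]
  11. access A: HIT, count now 3. Cache: [F(c=1) B(c=1) A(c=3) C(c=6)]
  12. access F: HIT, count now 2. Cache: [B(c=1) F(c=2) A(c=3) C(c=6)]
  13. access A: HIT, count now 4. Cache: [B(c=1) F(c=2) A(c=4) C(c=6)]
  14. access B: HIT, count now 2. Cache: [F(c=2) B(c=2) A(c=4) C(c=6)]
  15. access A: HIT, count now 5. Cache: [F(c=2) B(c=2) A(c=5) C(c=6)]
  16. access F: HIT, count now 3. Cache: [B(c=2) F(c=3) A(c=5) C(c=6)]
  17. access F: HIT, count now 4. Cache: [B(c=2) F(c=4) A(c=5) C(c=6)]
  18. access C: HIT, count now 7. Cache: [B(c=2) F(c=4) A(c=5) C(c=7)]
  19. access B: HIT, count now 3. Cache: [B(c=3) F(c=4) A(c=5) C(c=7)]
  20. access K: MISS, evict B(c=3). Cache: [K(c=1) F(c=4) A(c=5) C(c=7)]
Total: 15 hits, 5 misses, 1 evictions

Answer: K F A C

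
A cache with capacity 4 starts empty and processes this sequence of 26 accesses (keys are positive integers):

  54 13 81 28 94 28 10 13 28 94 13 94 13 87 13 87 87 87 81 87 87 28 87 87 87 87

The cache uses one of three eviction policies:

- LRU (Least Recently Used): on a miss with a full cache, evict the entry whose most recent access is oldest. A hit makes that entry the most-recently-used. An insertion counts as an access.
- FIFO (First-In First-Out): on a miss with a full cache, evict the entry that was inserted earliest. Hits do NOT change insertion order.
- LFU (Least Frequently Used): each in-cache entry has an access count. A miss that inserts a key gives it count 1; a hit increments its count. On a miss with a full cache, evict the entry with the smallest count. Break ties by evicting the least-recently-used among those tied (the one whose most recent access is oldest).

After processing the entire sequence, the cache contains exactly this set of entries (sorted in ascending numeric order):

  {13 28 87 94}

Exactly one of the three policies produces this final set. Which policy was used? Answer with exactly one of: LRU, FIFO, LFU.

Simulating under each policy and comparing final sets:
  LRU: final set = {13 28 81 87} -> differs
  FIFO: final set = {13 28 81 87} -> differs
  LFU: final set = {13 28 87 94} -> MATCHES target
Only LFU produces the target set.

Answer: LFU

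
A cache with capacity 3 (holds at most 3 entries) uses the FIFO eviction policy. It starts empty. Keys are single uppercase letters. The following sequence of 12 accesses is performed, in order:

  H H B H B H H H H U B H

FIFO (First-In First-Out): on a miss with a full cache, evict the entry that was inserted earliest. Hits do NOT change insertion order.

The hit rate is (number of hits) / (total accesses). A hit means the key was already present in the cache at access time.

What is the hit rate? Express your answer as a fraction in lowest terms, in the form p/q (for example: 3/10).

FIFO simulation (capacity=3):
  1. access H: MISS. Cache (old->new): [H]
  2. access H: HIT. Cache (old->new): [H]
  3. access B: MISS. Cache (old->new): [H B]
  4. access H: HIT. Cache (old->new): [H B]
  5. access B: HIT. Cache (old->new): [H B]
  6. access H: HIT. Cache (old->new): [H B]
  7. access H: HIT. Cache (old->new): [H B]
  8. access H: HIT. Cache (old->new): [H B]
  9. access H: HIT. Cache (old->new): [H B]
  10. access U: MISS. Cache (old->new): [H B U]
  11. access B: HIT. Cache (old->new): [H B U]
  12. access H: HIT. Cache (old->new): [H B U]
Total: 9 hits, 3 misses, 0 evictions

Hit rate = 9/12 = 3/4

Answer: 3/4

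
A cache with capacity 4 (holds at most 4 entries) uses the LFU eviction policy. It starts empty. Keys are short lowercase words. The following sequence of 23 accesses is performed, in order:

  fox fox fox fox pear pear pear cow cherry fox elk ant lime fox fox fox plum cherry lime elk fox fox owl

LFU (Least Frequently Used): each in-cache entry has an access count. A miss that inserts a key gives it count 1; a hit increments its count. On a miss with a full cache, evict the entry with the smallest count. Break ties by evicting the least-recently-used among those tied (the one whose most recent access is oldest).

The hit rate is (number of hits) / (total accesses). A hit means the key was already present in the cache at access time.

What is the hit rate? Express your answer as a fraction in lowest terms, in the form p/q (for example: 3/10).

LFU simulation (capacity=4):
  1. access fox: MISS. Cache: [fox(c=1)]
  2. access fox: HIT, count now 2. Cache: [fox(c=2)]
  3. access fox: HIT, count now 3. Cache: [fox(c=3)]
  4. access fox: HIT, count now 4. Cache: [fox(c=4)]
  5. access pear: MISS. Cache: [pear(c=1) fox(c=4)]
  6. access pear: HIT, count now 2. Cache: [pear(c=2) fox(c=4)]
  7. access pear: HIT, count now 3. Cache: [pear(c=3) fox(c=4)]
  8. access cow: MISS. Cache: [cow(c=1) pear(c=3) fox(c=4)]
  9. access cherry: MISS. Cache: [cow(c=1) cherry(c=1) pear(c=3) fox(c=4)]
  10. access fox: HIT, count now 5. Cache: [cow(c=1) cherry(c=1) pear(c=3) fox(c=5)]
  11. access elk: MISS, evict cow(c=1). Cache: [cherry(c=1) elk(c=1) pear(c=3) fox(c=5)]
  12. access ant: MISS, evict cherry(c=1). Cache: [elk(c=1) ant(c=1) pear(c=3) fox(c=5)]
  13. access lime: MISS, evict elk(c=1). Cache: [ant(c=1) lime(c=1) pear(c=3) fox(c=5)]
  14. access fox: HIT, count now 6. Cache: [ant(c=1) lime(c=1) pear(c=3) fox(c=6)]
  15. access fox: HIT, count now 7. Cache: [ant(c=1) lime(c=1) pear(c=3) fox(c=7)]
  16. access fox: HIT, count now 8. Cache: [ant(c=1) lime(c=1) pear(c=3) fox(c=8)]
  17. access plum: MISS, evict ant(c=1). Cache: [lime(c=1) plum(c=1) pear(c=3) fox(c=8)]
  18. access cherry: MISS, evict lime(c=1). Cache: [plum(c=1) cherry(c=1) pear(c=3) fox(c=8)]
  19. access lime: MISS, evict plum(c=1). Cache: [cherry(c=1) lime(c=1) pear(c=3) fox(c=8)]
  20. access elk: MISS, evict cherry(c=1). Cache: [lime(c=1) elk(c=1) pear(c=3) fox(c=8)]
  21. access fox: HIT, count now 9. Cache: [lime(c=1) elk(c=1) pear(c=3) fox(c=9)]
  22. access fox: HIT, count now 10. Cache: [lime(c=1) elk(c=1) pear(c=3) fox(c=10)]
  23. access owl: MISS, evict lime(c=1). Cache: [elk(c=1) owl(c=1) pear(c=3) fox(c=10)]
Total: 11 hits, 12 misses, 8 evictions

Hit rate = 11/23

Answer: 11/23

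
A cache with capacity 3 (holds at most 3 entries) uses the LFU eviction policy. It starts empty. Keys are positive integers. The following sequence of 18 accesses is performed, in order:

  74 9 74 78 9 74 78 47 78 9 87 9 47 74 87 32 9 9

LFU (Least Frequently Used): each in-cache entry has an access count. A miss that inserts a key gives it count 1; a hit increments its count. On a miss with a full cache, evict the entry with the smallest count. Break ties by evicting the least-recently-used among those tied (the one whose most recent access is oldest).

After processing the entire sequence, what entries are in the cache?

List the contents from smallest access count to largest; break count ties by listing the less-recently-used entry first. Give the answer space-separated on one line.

LFU simulation (capacity=3):
  1. access 74: MISS. Cache: [74(c=1)]
  2. access 9: MISS. Cache: [74(c=1) 9(c=1)]
  3. access 74: HIT, count now 2. Cache: [9(c=1) 74(c=2)]
  4. access 78: MISS. Cache: [9(c=1) 78(c=1) 74(c=2)]
  5. access 9: HIT, count now 2. Cache: [78(c=1) 74(c=2) 9(c=2)]
  6. access 74: HIT, count now 3. Cache: [78(c=1) 9(c=2) 74(c=3)]
  7. access 78: HIT, count now 2. Cache: [9(c=2) 78(c=2) 74(c=3)]
  8. access 47: MISS, evict 9(c=2). Cache: [47(c=1) 78(c=2) 74(c=3)]
  9. access 78: HIT, count now 3. Cache: [47(c=1) 74(c=3) 78(c=3)]
  10. access 9: MISS, evict 47(c=1). Cache: [9(c=1) 74(c=3) 78(c=3)]
  11. access 87: MISS, evict 9(c=1). Cache: [87(c=1) 74(c=3) 78(c=3)]
  12. access 9: MISS, evict 87(c=1). Cache: [9(c=1) 74(c=3) 78(c=3)]
  13. access 47: MISS, evict 9(c=1). Cache: [47(c=1) 74(c=3) 78(c=3)]
  14. access 74: HIT, count now 4. Cache: [47(c=1) 78(c=3) 74(c=4)]
  15. access 87: MISS, evict 47(c=1). Cache: [87(c=1) 78(c=3) 74(c=4)]
  16. access 32: MISS, evict 87(c=1). Cache: [32(c=1) 78(c=3) 74(c=4)]
  17. access 9: MISS, evict 32(c=1). Cache: [9(c=1) 78(c=3) 74(c=4)]
  18. access 9: HIT, count now 2. Cache: [9(c=2) 78(c=3) 74(c=4)]
Total: 7 hits, 11 misses, 8 evictions

Answer: 9 78 74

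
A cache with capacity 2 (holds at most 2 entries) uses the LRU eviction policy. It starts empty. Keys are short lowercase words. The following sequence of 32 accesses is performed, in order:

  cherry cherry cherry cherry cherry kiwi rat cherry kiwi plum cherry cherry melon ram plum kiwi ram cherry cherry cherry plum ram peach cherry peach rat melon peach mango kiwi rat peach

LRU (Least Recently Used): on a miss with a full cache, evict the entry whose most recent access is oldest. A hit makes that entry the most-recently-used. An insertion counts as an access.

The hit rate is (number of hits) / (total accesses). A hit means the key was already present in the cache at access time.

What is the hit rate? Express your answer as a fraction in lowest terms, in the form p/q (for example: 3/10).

Answer: 1/4

Derivation:
LRU simulation (capacity=2):
  1. access cherry: MISS. Cache (LRU->MRU): [cherry]
  2. access cherry: HIT. Cache (LRU->MRU): [cherry]
  3. access cherry: HIT. Cache (LRU->MRU): [cherry]
  4. access cherry: HIT. Cache (LRU->MRU): [cherry]
  5. access cherry: HIT. Cache (LRU->MRU): [cherry]
  6. access kiwi: MISS. Cache (LRU->MRU): [cherry kiwi]
  7. access rat: MISS, evict cherry. Cache (LRU->MRU): [kiwi rat]
  8. access cherry: MISS, evict kiwi. Cache (LRU->MRU): [rat cherry]
  9. access kiwi: MISS, evict rat. Cache (LRU->MRU): [cherry kiwi]
  10. access plum: MISS, evict cherry. Cache (LRU->MRU): [kiwi plum]
  11. access cherry: MISS, evict kiwi. Cache (LRU->MRU): [plum cherry]
  12. access cherry: HIT. Cache (LRU->MRU): [plum cherry]
  13. access melon: MISS, evict plum. Cache (LRU->MRU): [cherry melon]
  14. access ram: MISS, evict cherry. Cache (LRU->MRU): [melon ram]
  15. access plum: MISS, evict melon. Cache (LRU->MRU): [ram plum]
  16. access kiwi: MISS, evict ram. Cache (LRU->MRU): [plum kiwi]
  17. access ram: MISS, evict plum. Cache (LRU->MRU): [kiwi ram]
  18. access cherry: MISS, evict kiwi. Cache (LRU->MRU): [ram cherry]
  19. access cherry: HIT. Cache (LRU->MRU): [ram cherry]
  20. access cherry: HIT. Cache (LRU->MRU): [ram cherry]
  21. access plum: MISS, evict ram. Cache (LRU->MRU): [cherry plum]
  22. access ram: MISS, evict cherry. Cache (LRU->MRU): [plum ram]
  23. access peach: MISS, evict plum. Cache (LRU->MRU): [ram peach]
  24. access cherry: MISS, evict ram. Cache (LRU->MRU): [peach cherry]
  25. access peach: HIT. Cache (LRU->MRU): [cherry peach]
  26. access rat: MISS, evict cherry. Cache (LRU->MRU): [peach rat]
  27. access melon: MISS, evict peach. Cache (LRU->MRU): [rat melon]
  28. access peach: MISS, evict rat. Cache (LRU->MRU): [melon peach]
  29. access mango: MISS, evict melon. Cache (LRU->MRU): [peach mango]
  30. access kiwi: MISS, evict peach. Cache (LRU->MRU): [mango kiwi]
  31. access rat: MISS, evict mango. Cache (LRU->MRU): [kiwi rat]
  32. access peach: MISS, evict kiwi. Cache (LRU->MRU): [rat peach]
Total: 8 hits, 24 misses, 22 evictions

Hit rate = 8/32 = 1/4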